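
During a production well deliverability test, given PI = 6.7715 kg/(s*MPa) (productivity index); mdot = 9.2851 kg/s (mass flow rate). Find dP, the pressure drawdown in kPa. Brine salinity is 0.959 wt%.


dP = mdot * 1000 / PI
dP = 9.2851 * 1000 / 6.7715
dP = 1371.2 kPa


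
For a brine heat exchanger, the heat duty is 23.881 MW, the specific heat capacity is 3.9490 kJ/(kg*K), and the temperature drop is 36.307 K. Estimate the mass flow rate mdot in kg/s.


mdot = Q * 1000 / (cp * dT)
mdot = 23.881 * 1000 / (3.9490 * 36.307)
mdot = 166.56 kg/s


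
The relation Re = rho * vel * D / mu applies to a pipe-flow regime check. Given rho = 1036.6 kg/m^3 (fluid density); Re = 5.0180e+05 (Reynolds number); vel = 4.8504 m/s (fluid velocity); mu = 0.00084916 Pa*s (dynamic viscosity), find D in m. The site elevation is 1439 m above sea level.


D = Re * mu / (rho * vel)
D = 5.0180e+05 * 0.00084916 / (1036.6 * 4.8504)
D = 0.084748 m


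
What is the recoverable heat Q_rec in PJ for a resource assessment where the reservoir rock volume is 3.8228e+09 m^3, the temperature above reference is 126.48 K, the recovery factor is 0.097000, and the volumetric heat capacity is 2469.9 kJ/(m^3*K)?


Step 1: Q_s = Vr*rhoc*dT/1e12 = 3.8228e+09*2469.9*126.48/1e12 = 1194.216 PJ
Step 2: Q_rec = Q_s * RF = 1194.216 * 0.097 = 115.84 PJ
Q_rec = 115.84 PJ


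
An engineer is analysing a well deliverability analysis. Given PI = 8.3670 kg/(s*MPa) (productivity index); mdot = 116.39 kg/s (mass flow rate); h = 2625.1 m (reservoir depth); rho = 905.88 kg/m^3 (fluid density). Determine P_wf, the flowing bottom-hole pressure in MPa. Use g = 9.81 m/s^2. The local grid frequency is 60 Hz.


Step 1: P_i = rho*g*h/1e6 = 905.88*9.81*2625.1/1e6 = 23.32843 MPa
Step 2: P_wf = P_i - mdot/PI = 23.32843 - 116.39/8.367 = 9.4178 MPa
P_wf = 9.4178 MPa


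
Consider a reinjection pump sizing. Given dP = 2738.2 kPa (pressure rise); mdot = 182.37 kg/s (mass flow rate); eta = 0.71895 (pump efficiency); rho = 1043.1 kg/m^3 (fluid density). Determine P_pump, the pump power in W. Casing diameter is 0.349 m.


P_pump = mdot * dP / (rho * eta)
P_pump = 182.37 * 2738.2 / (1043.1 * 0.71895)
P_pump = 665.8769 kW
Convert: 665.8769 kW * 1000.0 = 6.6588e+05 W
P_pump = 6.6588e+05 W


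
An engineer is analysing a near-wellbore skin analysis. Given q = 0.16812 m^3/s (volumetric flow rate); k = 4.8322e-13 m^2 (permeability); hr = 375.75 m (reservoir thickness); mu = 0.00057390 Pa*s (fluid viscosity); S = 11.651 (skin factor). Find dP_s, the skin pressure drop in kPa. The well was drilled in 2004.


dP_s = S * q * mu / (2*pi*k*hr) / 1000
dP_s = 11.651 * 0.16812 * 0.00057390 / (2*pi*4.8322e-13*375.75) / 1000
dP_s = 985.36 kPa


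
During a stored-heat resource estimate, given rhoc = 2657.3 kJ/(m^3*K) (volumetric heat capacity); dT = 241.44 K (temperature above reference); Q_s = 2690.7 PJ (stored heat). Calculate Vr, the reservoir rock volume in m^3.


Vr = Q_s * 1e12 / (rhoc * dT)
Vr = 2690.7 * 1e12 / (2657.3 * 241.44)
Vr = 4.1939e+09 m^3


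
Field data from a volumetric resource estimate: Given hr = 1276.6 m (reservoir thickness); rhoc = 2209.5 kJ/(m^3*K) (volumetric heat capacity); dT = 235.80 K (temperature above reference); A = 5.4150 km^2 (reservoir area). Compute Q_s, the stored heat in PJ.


Step 1: Vr = A*1e6*hr = 5.415*1e6*1276.6 = 6.912789e+09 m^3
Step 2: Q_s = Vr*rhoc*dT/1e12 = 6.912789e+09*2209.5*235.8/1e12 = 3601.6 PJ
Q_s = 3601.6 PJ


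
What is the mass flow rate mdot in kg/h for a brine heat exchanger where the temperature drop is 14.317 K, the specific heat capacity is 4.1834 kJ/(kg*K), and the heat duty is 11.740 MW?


mdot = Q * 1000 / (cp * dT)
mdot = 11.740 * 1000 / (4.1834 * 14.317)
mdot = 196.0138 kg/s
Convert: 196.0138 kg/s * 3600.0 = 7.0565e+05 kg/h
mdot = 7.0565e+05 kg/h


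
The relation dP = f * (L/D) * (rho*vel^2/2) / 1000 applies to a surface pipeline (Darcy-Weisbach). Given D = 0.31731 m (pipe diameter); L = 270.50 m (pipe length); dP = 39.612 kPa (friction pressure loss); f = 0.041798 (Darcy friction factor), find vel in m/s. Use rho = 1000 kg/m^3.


vel = sqrt(dP*1000*2*D / (f*L*rho))
vel = sqrt(39.612*1000*2*0.31731 / (0.041798*270.50*1000))
vel = 1.4911 m/s


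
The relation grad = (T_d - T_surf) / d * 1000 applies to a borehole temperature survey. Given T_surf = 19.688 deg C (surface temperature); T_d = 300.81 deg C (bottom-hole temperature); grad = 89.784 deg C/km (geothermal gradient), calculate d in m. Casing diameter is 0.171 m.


d = (T_d - T_surf) / grad * 1000
d = (300.81 - 19.688) / 89.784 * 1000
d = 3131.1 m


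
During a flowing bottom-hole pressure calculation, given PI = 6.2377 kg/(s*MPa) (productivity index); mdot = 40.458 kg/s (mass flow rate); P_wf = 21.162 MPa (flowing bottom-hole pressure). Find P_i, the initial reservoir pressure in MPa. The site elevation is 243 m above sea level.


P_i = P_wf + mdot / PI
P_i = 21.162 + 40.458 / 6.2377
P_i = 27.648 MPa


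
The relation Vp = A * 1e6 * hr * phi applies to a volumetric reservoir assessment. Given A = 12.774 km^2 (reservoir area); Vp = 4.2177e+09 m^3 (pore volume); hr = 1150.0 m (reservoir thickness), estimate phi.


phi = Vp / (A * 1e6 * hr)
phi = 4.2177e+09 / (12.774 * 1e6 * 1150.0)
phi = 0.28711


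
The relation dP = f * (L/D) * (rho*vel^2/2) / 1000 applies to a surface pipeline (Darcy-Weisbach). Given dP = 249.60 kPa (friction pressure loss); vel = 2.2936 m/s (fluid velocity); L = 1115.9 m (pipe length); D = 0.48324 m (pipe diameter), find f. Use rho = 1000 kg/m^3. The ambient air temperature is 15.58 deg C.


f = dP*1000 / ((L/D)*(rho*vel^2/2))
f = 249.60*1000 / ((1115.9/0.48324)*(1000*2.2936^2/2))
f = 0.041094


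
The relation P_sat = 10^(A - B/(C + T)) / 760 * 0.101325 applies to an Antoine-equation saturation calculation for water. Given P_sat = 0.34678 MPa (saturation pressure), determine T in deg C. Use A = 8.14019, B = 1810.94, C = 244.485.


T = B / (A - log10(P_sat * 760 / 0.101325)) - C
T = 1810.94 / (8.14019 - log10(0.34678 * 760 / 0.101325)) - 244.485
T = 138.78 deg C


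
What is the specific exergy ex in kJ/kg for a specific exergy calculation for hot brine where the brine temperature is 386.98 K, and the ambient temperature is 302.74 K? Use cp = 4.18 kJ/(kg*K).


ex = cp * ((T_b - T_0) - T_0 * ln(T_b/T_0))
ex = 4.18 * ((386.98 - 302.74) - 302.74 * ln(386.98/302.74))
ex = 41.456 kJ/kg


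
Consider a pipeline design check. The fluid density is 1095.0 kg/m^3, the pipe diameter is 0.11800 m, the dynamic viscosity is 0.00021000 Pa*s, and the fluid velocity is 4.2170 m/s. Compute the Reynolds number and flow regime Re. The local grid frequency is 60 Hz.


Step 1: Re = rho*vel*D/mu = 1095.0*4.217*0.118/0.00021 = 2.5947e+06
Step 2: Re = 2.5947e+06 > 4000, so flow is turbulent.
Re = 2.5947e+06 (turbulent)


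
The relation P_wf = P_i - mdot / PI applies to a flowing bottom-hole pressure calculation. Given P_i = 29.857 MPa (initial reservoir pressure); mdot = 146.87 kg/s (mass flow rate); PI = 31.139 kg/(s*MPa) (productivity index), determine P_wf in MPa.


P_wf = P_i - mdot / PI
P_wf = 29.857 - 146.87 / 31.139
P_wf = 25.140 MPa


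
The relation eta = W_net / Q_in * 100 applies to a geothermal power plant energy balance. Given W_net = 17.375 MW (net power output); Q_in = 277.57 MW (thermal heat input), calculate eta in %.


eta = W_net / Q_in * 100
eta = 17.375 / 277.57 * 100
eta = 6.2597 %


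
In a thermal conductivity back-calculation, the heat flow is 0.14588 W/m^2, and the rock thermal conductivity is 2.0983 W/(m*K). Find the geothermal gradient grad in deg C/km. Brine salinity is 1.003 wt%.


grad = q / k * 1000
grad = 0.14588 / 2.0983 * 1000
grad = 69.523 deg C/km


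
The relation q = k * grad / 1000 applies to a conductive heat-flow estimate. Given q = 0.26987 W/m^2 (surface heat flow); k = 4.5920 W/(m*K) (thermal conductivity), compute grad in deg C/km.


grad = q * 1000 / k
grad = 0.26987 * 1000 / 4.5920
grad = 58.770 deg C/km


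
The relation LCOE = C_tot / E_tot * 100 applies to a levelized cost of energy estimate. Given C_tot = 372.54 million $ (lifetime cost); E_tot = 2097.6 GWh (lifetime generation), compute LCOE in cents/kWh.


LCOE = C_tot / E_tot * 100
LCOE = 372.54 / 2097.6 * 100
LCOE = 17.760 cents/kWh


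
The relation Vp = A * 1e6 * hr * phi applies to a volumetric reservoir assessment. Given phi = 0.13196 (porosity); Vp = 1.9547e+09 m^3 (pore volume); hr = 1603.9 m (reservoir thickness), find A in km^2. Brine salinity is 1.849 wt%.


A = Vp / (1e6 * hr * phi)
A = 1.9547e+09 / (1e6 * 1603.9 * 0.13196)
A = 9.2355 km^2


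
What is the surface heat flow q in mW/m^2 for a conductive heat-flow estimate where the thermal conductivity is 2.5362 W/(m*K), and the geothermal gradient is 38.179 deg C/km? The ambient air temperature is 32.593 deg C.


q = k * grad / 1000
q = 2.5362 * 38.179 / 1000
q = 0.09682958 W/m^2
Convert: 0.09682958 W/m^2 * 1000.0 = 96.830 mW/m^2
q = 96.830 mW/m^2


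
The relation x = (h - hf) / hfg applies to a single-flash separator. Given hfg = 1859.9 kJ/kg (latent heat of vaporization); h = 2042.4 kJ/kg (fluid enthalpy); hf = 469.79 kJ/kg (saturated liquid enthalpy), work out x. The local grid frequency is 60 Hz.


x = (h - hf) / hfg
x = (2042.4 - 469.79) / 1859.9
x = 0.84553


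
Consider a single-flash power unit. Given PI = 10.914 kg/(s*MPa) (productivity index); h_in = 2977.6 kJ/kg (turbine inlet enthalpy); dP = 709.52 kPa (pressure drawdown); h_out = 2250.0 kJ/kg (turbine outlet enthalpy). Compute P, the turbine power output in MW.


Step 1: mdot = PI * dP / 1000 = 10.914 * 709.52 / 1000 = 7.743701 kg/s
Step 2: P = mdot*(h_in - h_out)/1000 = 7.743701*(2977.6 - 2250.0)/1000 = 5.6343 MW
P = 5.6343 MW


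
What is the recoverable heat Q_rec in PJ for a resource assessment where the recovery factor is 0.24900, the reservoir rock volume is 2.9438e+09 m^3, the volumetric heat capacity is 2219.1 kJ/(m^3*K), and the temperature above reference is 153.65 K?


Step 1: Q_s = Vr*rhoc*dT/1e12 = 2.9438e+09*2219.1*153.65/1e12 = 1003.732 PJ
Step 2: Q_rec = Q_s * RF = 1003.732 * 0.249 = 249.93 PJ
Q_rec = 249.93 PJ


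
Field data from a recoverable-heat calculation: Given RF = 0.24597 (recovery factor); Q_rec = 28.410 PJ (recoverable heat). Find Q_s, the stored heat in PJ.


Q_s = Q_rec / RF
Q_s = 28.410 / 0.24597
Q_s = 115.50 PJ


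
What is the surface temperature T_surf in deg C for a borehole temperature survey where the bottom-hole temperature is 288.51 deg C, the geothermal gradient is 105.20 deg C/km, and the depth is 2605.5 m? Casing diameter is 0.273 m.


T_surf = T_d - grad * d / 1000
T_surf = 288.51 - 105.20 * 2605.5 / 1000
T_surf = 14.411 deg C


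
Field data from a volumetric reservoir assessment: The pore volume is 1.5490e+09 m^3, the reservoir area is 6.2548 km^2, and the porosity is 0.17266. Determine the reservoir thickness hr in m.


hr = Vp / (A * 1e6 * phi)
hr = 1.5490e+09 / (6.2548 * 1e6 * 0.17266)
hr = 1434.3 m


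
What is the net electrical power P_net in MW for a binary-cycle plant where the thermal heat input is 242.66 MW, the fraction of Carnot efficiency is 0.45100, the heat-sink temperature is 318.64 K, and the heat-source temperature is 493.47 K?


Step 1: eta = (1 - Tc/Th)*f = (1 - 318.64/493.47)*0.451 = 0.1597834
Step 2: P_net = eta * Q_in = 0.1597834 * 242.66 = 38.773 MW
P_net = 38.773 MW


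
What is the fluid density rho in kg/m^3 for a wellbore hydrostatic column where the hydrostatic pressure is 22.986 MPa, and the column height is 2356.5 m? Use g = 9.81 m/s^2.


rho = P * 1e6 / (g * h)
rho = 22.986 * 1e6 / (9.81 * 2356.5)
rho = 994.32 kg/m^3


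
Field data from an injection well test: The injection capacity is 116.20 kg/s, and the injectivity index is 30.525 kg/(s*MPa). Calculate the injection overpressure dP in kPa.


dP = mdot * 1000 / II
dP = 116.20 * 1000 / 30.525
dP = 3806.7 kPa


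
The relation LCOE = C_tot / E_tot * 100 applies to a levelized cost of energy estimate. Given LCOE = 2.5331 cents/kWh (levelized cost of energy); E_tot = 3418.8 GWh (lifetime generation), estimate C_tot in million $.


C_tot = LCOE / 100 * E_tot
C_tot = 2.5331 / 100 * 3418.8
C_tot = 86.602 million $


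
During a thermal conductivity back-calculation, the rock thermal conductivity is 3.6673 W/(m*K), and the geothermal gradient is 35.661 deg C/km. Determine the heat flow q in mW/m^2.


q = k * grad / 1000
q = 3.6673 * 35.661 / 1000
q = 0.1307796 W/m^2
Convert: 0.1307796 W/m^2 * 1000.0 = 130.78 mW/m^2
q = 130.78 mW/m^2


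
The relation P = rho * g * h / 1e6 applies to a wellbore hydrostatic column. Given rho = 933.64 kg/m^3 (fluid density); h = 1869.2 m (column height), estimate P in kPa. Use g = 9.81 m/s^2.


P = rho * g * h / 1e6
P = 933.64 * 9.81 * 1869.2 / 1e6
P = 17.12002 MPa
Convert: 17.12002 MPa * 1000.0 = 17120 kPa
P = 17120 kPa


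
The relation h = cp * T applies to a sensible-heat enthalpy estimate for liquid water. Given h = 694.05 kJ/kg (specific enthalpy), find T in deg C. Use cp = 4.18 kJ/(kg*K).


T = h / cp
T = 694.05 / 4.18
T = 166.04 deg C


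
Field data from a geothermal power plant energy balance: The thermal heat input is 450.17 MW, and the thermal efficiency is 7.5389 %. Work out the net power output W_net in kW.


W_net = eta / 100 * Q_in
W_net = 7.5389 / 100 * 450.17
W_net = 33.93787 MW
Convert: 33.93787 MW * 1000.0 = 33938 kW
W_net = 33938 kW


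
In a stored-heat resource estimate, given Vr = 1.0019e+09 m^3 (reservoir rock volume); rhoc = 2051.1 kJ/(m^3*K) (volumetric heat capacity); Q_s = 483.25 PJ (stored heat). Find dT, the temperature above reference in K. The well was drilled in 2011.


dT = Q_s * 1e12 / (Vr * rhoc)
dT = 483.25 * 1e12 / (1.0019e+09 * 2051.1)
dT = 235.16 K


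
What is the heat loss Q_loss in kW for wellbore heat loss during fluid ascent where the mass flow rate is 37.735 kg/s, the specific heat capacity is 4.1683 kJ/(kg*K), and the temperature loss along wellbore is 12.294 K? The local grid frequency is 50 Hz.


Q_loss = mdot * cp * dT
Q_loss = 37.735 * 4.1683 * 12.294
Q_loss = 1933.7 kW


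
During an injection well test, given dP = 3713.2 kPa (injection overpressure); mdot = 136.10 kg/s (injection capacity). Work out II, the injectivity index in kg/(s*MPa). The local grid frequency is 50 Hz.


II = mdot * 1000 / dP
II = 136.10 * 1000 / 3713.2
II = 36.653 kg/(s*MPa)


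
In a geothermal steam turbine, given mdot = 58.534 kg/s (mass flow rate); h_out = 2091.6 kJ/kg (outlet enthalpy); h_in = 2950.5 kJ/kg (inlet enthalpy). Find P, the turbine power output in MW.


P = mdot * (h_in - h_out) / 1000
P = 58.534 * (2950.5 - 2091.6) / 1000
P = 50.275 MW


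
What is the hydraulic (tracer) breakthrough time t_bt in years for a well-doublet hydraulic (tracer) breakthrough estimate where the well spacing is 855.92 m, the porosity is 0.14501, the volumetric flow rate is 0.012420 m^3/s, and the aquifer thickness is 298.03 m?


t_bt = pi * hr * phi * L^2 / (3 * Qv) / (365.25*86400)
t_bt = pi * 298.03 * 0.14501 * 855.92^2 / (3 * 0.012420) / (365.25*86400)
t_bt = 84.592 years


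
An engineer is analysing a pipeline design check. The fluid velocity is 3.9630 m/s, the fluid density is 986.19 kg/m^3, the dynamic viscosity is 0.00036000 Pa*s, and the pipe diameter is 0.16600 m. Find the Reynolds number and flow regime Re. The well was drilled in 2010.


Step 1: Re = rho*vel*D/mu = 986.19*3.963*0.166/0.00036 = 1.8021e+06
Step 2: Re = 1.8021e+06 > 4000, so flow is turbulent.
Re = 1.8021e+06 (turbulent)


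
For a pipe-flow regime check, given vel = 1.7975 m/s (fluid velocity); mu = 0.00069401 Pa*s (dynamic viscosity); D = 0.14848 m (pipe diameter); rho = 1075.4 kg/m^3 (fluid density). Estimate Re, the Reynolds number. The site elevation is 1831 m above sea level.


Re = rho * vel * D / mu
Re = 1075.4 * 1.7975 * 0.14848 / 0.00069401
Re = 4.1356e+05


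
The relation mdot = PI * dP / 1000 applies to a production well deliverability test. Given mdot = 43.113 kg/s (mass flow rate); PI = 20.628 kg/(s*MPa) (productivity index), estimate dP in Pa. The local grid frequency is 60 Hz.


dP = mdot * 1000 / PI
dP = 43.113 * 1000 / 20.628
dP = 2090.023 kPa
Convert: 2090.023 kPa * 1000.0 = 2.0900e+06 Pa
dP = 2.0900e+06 Pa


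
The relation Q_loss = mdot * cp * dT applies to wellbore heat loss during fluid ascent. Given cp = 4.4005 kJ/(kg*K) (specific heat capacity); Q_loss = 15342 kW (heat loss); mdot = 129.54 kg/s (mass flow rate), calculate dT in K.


dT = Q_loss / (mdot * cp)
dT = 15342 / (129.54 * 4.4005)
dT = 26.914 K


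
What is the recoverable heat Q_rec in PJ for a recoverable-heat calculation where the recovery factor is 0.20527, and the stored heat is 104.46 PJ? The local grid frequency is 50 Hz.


Q_rec = Q_s * RF
Q_rec = 104.46 * 0.20527
Q_rec = 21.443 PJ


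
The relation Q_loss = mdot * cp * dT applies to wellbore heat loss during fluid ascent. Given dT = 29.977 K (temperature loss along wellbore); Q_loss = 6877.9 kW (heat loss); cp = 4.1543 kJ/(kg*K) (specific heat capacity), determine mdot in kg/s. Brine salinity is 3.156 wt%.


mdot = Q_loss / (cp * dT)
mdot = 6877.9 / (4.1543 * 29.977)
mdot = 55.229 kg/s


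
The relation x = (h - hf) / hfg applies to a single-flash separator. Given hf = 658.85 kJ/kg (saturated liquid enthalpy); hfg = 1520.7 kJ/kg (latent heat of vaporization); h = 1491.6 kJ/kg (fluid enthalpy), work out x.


x = (h - hf) / hfg
x = (1491.6 - 658.85) / 1520.7
x = 0.54761


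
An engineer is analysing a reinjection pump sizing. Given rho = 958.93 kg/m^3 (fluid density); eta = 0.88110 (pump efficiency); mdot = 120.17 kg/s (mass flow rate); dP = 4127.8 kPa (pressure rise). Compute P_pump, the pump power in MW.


P_pump = mdot * dP / (rho * eta)
P_pump = 120.17 * 4127.8 / (958.93 * 0.88110)
P_pump = 587.0872 kW
Convert: 587.0872 kW * 0.001 = 0.58709 MW
P_pump = 0.58709 MW


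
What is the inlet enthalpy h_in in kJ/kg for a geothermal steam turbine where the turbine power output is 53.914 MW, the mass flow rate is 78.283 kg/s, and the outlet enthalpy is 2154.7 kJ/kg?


h_in = h_out + P * 1000 / mdot
h_in = 2154.7 + 53.914 * 1000 / 78.283
h_in = 2843.4 kJ/kg


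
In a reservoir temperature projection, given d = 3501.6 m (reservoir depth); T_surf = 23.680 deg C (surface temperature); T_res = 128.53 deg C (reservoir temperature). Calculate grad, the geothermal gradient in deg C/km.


grad = (T_res - T_surf) / d * 1000
grad = (128.53 - 23.680) / 3501.6 * 1000
grad = 29.943 deg C/km


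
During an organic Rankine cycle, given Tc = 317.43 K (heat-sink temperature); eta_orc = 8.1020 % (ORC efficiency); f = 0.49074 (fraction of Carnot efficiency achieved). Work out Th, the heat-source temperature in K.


Th = Tc / (1 - (eta_orc/100)/f)
Th = 317.43 / (1 - (8.1020/100)/0.49074)
Th = 380.20 K


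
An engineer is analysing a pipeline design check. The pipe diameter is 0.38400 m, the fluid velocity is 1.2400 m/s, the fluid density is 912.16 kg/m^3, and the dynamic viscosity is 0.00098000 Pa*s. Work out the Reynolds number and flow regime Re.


Step 1: Re = rho*vel*D/mu = 912.16*1.24*0.384/0.00098 = 4.4320e+05
Step 2: Re = 4.4320e+05 > 4000, so flow is turbulent.
Re = 4.4320e+05 (turbulent)


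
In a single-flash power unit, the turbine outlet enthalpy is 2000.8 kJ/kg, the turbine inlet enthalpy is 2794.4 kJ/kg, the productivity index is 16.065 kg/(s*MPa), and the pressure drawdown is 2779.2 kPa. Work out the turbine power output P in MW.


Step 1: mdot = PI * dP / 1000 = 16.065 * 2779.2 / 1000 = 44.64785 kg/s
Step 2: P = mdot*(h_in - h_out)/1000 = 44.64785*(2794.4 - 2000.8)/1000 = 35.433 MW
P = 35.433 MW


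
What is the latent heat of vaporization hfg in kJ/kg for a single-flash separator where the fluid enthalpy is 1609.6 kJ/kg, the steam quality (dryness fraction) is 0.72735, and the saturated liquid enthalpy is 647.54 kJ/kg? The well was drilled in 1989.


hfg = (h - hf) / x
hfg = (1609.6 - 647.54) / 0.72735
hfg = 1322.7 kJ/kg


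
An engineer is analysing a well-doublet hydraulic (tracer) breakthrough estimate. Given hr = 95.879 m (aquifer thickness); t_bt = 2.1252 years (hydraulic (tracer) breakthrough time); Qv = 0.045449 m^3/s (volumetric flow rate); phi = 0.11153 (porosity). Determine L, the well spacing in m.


L = sqrt(t_bt*365.25*86400*3*Qv / (pi*hr*phi))
L = sqrt(2.1252*365.25*86400*3*0.045449 / (pi*95.879*0.11153))
L = 521.73 m


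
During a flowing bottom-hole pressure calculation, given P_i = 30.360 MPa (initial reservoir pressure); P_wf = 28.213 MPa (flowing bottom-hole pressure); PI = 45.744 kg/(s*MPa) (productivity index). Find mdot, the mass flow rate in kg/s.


mdot = (P_i - P_wf) * PI
mdot = (30.360 - 28.213) * 45.744
mdot = 98.212 kg/s


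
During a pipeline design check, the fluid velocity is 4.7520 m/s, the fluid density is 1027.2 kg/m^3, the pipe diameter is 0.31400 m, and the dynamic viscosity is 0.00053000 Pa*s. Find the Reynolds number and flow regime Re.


Step 1: Re = rho*vel*D/mu = 1027.2*4.752*0.314/0.00053 = 2.8919e+06
Step 2: Re = 2.8919e+06 > 4000, so flow is turbulent.
Re = 2.8919e+06 (turbulent)


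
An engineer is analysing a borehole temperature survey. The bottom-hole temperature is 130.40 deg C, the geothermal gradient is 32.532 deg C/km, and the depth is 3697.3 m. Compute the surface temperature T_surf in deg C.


T_surf = T_d - grad * d / 1000
T_surf = 130.40 - 32.532 * 3697.3 / 1000
T_surf = 10.119 deg C


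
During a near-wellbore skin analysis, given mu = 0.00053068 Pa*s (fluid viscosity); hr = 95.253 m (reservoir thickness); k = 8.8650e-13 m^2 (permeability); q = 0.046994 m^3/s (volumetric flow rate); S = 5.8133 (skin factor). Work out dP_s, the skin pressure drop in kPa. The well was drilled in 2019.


dP_s = S * q * mu / (2*pi*k*hr) / 1000
dP_s = 5.8133 * 0.046994 * 0.00053068 / (2*pi*8.8650e-13*95.253) / 1000
dP_s = 273.25 kPa


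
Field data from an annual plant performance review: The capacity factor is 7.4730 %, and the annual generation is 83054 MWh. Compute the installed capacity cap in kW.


cap = E_a / (CF/100 * 8760)
cap = 83054 / (7.4730/100 * 8760)
cap = 126.8707 MW
Convert: 126.8707 MW * 1000.0 = 1.2687e+05 kW
cap = 1.2687e+05 kW


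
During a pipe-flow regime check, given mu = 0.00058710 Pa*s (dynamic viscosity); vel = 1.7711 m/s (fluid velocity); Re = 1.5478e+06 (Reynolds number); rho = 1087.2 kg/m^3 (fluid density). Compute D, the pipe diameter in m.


D = Re * mu / (rho * vel)
D = 1.5478e+06 * 0.00058710 / (1087.2 * 1.7711)
D = 0.47193 m


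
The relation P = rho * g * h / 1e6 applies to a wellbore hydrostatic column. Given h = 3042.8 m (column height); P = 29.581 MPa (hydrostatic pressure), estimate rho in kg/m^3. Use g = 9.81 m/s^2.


rho = P * 1e6 / (g * h)
rho = 29.581 * 1e6 / (9.81 * 3042.8)
rho = 990.99 kg/m^3


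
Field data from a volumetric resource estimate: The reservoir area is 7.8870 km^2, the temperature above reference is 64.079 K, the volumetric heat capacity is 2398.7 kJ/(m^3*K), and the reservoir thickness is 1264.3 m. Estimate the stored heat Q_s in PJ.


Step 1: Vr = A*1e6*hr = 7.887*1e6*1264.3 = 9.971534e+09 m^3
Step 2: Q_s = Vr*rhoc*dT/1e12 = 9.971534e+09*2398.7*64.079/1e12 = 1532.7 PJ
Q_s = 1532.7 PJ


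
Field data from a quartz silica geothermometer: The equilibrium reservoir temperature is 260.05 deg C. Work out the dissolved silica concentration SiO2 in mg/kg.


SiO2 = 10^(5.19 - 1309/(T_eq + 273.15))
SiO2 = 10^(5.19 - 1309/(260.05 + 273.15))
SiO2 = 543.26 mg/kg


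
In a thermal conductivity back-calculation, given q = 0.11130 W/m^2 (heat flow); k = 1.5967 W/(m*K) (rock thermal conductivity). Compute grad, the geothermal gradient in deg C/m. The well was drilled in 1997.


grad = q / k * 1000
grad = 0.11130 / 1.5967 * 1000
grad = 69.70627 deg C/km
Convert: 69.70627 deg C/km * 0.001 = 0.069706 deg C/m
grad = 0.069706 deg C/m


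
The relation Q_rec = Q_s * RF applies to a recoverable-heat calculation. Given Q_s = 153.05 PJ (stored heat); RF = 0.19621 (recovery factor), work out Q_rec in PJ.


Q_rec = Q_s * RF
Q_rec = 153.05 * 0.19621
Q_rec = 30.030 PJ


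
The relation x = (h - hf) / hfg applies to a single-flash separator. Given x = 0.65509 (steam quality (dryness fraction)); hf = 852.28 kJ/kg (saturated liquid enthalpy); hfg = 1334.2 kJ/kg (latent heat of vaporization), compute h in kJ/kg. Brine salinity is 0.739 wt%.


h = hf + x * hfg
h = 852.28 + 0.65509 * 1334.2
h = 1726.3 kJ/kg


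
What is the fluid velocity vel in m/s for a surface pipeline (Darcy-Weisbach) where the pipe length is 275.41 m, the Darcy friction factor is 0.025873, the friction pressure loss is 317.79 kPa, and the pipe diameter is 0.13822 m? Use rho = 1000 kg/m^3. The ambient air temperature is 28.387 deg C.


vel = sqrt(dP*1000*2*D / (f*L*rho))
vel = sqrt(317.79*1000*2*0.13822 / (0.025873*275.41*1000))
vel = 3.5112 m/s


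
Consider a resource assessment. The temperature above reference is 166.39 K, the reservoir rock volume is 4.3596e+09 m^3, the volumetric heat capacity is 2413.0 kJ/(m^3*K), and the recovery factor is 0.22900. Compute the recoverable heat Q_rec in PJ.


Step 1: Q_s = Vr*rhoc*dT/1e12 = 4.3596e+09*2413.0*166.39/1e12 = 1750.375 PJ
Step 2: Q_rec = Q_s * RF = 1750.375 * 0.229 = 400.84 PJ
Q_rec = 400.84 PJ


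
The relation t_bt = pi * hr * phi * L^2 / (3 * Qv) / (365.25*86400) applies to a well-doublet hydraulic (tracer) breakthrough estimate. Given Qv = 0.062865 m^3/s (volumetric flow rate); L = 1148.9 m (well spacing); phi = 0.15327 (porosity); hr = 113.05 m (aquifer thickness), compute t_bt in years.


t_bt = pi * hr * phi * L^2 / (3 * Qv) / (365.25*86400)
t_bt = pi * 113.05 * 0.15327 * 1148.9^2 / (3 * 0.062865) / (365.25*86400)
t_bt = 12.073 years


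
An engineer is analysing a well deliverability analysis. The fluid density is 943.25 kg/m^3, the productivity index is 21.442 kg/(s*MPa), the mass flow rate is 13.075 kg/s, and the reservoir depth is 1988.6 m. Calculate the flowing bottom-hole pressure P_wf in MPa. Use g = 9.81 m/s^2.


Step 1: P_i = rho*g*h/1e6 = 943.25*9.81*1988.6/1e6 = 18.40108 MPa
Step 2: P_wf = P_i - mdot/PI = 18.40108 - 13.075/21.442 = 17.791 MPa
P_wf = 17.791 MPa


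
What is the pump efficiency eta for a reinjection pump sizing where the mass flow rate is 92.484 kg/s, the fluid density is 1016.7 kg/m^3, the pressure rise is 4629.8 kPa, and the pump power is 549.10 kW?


eta = mdot * dP / (rho * P_pump)
eta = 92.484 * 4629.8 / (1016.7 * 549.10)
eta = 0.76698


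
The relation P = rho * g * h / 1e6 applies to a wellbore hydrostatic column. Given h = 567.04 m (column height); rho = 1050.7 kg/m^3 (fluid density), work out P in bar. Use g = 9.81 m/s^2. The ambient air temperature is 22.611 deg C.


P = rho * g * h / 1e6
P = 1050.7 * 9.81 * 567.04 / 1e6
P = 5.844689 MPa
Convert: 5.844689 MPa * 10.0 = 58.447 bar
P = 58.447 bar


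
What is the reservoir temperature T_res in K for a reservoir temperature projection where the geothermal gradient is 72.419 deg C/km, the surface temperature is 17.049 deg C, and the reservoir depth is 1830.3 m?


T_res = T_surf + grad * d / 1000
T_res = 17.049 + 72.419 * 1830.3 / 1000
T_res = 149.5975 deg C
Convert to K: 149.5975 + 273.15 = 422.75 K
T_res = 422.75 K


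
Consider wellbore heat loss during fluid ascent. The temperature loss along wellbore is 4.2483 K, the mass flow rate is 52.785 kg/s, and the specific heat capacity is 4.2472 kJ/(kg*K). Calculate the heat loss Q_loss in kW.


Q_loss = mdot * cp * dT
Q_loss = 52.785 * 4.2472 * 4.2483
Q_loss = 952.42 kW


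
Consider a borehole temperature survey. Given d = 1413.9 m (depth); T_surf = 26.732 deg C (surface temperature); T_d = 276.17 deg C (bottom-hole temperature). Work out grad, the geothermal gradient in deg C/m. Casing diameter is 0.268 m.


grad = (T_d - T_surf) / d * 1000
grad = (276.17 - 26.732) / 1413.9 * 1000
grad = 176.4184 deg C/km
Convert: 176.4184 deg C/km * 0.001 = 0.17642 deg C/m
grad = 0.17642 deg C/m


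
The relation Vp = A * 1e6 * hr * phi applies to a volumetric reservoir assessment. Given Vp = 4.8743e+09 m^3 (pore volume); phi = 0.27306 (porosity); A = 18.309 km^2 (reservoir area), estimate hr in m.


hr = Vp / (A * 1e6 * phi)
hr = 4.8743e+09 / (18.309 * 1e6 * 0.27306)
hr = 974.97 m


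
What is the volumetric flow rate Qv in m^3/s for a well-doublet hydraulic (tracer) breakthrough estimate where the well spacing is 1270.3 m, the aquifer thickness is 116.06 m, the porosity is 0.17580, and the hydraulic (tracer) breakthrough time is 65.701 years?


Qv = pi*hr*phi*L^2 / (3*t_bt*365.25*86400)
Qv = pi*116.06*0.17580*1270.3^2 / (3*65.701*365.25*86400)
Qv = 0.016629 m^3/s


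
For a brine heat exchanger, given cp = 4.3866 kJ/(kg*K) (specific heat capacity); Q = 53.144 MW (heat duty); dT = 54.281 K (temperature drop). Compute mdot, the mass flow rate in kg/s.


mdot = Q * 1000 / (cp * dT)
mdot = 53.144 * 1000 / (4.3866 * 54.281)
mdot = 223.19 kg/s


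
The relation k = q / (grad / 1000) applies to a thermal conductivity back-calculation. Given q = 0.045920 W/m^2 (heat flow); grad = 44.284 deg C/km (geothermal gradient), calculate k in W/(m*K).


k = q / (grad / 1000)
k = 0.045920 / (44.284 / 1000)
k = 1.0369 W/(m*K)


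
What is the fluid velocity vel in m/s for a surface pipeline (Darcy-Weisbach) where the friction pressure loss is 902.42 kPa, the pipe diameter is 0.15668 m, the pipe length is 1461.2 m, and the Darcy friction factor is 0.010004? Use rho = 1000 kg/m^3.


vel = sqrt(dP*1000*2*D / (f*L*rho))
vel = sqrt(902.42*1000*2*0.15668 / (0.010004*1461.2*1000))
vel = 4.3983 m/s


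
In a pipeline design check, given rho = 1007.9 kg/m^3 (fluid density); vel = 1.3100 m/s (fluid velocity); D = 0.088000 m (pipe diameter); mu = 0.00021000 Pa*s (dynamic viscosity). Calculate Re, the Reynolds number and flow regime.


Step 1: Re = rho*vel*D/mu = 1007.9*1.31*0.088/0.00021 = 5.5329e+05
Step 2: Re = 5.5329e+05 > 4000, so flow is turbulent.
Re = 5.5329e+05 (turbulent)


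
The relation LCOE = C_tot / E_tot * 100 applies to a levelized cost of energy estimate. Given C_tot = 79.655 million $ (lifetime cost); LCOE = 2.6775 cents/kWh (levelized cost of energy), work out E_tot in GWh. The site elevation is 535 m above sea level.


E_tot = C_tot / LCOE * 100
E_tot = 79.655 / 2.6775 * 100
E_tot = 2975.0 GWh


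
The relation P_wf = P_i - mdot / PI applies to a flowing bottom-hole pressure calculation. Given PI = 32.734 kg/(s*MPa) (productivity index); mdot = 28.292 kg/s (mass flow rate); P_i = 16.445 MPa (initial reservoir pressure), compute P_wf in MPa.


P_wf = P_i - mdot / PI
P_wf = 16.445 - 28.292 / 32.734
P_wf = 15.581 MPa


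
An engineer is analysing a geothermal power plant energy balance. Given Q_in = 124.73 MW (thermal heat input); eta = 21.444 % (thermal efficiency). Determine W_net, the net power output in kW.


W_net = eta / 100 * Q_in
W_net = 21.444 / 100 * 124.73
W_net = 26.74710 MW
Convert: 26.74710 MW * 1000.0 = 26747 kW
W_net = 26747 kW


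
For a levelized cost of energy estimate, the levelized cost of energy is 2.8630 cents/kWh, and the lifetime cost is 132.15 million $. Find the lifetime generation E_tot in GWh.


E_tot = C_tot / LCOE * 100
E_tot = 132.15 / 2.8630 * 100
E_tot = 4615.8 GWh


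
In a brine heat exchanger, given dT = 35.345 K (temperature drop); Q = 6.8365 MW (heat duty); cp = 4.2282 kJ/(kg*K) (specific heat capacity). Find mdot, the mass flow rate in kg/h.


mdot = Q * 1000 / (cp * dT)
mdot = 6.8365 * 1000 / (4.2282 * 35.345)
mdot = 45.74570 kg/s
Convert: 45.74570 kg/s * 3600.0 = 1.6468e+05 kg/h
mdot = 1.6468e+05 kg/h


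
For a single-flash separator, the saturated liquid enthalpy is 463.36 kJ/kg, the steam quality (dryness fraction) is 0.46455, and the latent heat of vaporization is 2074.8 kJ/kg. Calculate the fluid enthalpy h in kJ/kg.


h = hf + x * hfg
h = 463.36 + 0.46455 * 2074.8
h = 1427.2 kJ/kg


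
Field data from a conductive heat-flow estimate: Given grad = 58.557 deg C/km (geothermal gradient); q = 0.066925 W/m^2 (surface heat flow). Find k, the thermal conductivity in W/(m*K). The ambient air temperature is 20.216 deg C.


k = q * 1000 / grad
k = 0.066925 * 1000 / 58.557
k = 1.1429 W/(m*K)


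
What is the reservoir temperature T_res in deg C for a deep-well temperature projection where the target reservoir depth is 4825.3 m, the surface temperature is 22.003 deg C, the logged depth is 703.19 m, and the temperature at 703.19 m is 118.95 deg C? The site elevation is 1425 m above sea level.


Step 1: grad = (T_d1 - T_surf)/d1 * 1000 = (118.95 - 22.003)/703.19 * 1000 = 137.8674 deg C/km
Step 2: T_res = T_surf + grad*d2/1000 = 22.003 + 137.8674*4825.3/1000 = 687.25 deg C
T_res = 687.25 deg C


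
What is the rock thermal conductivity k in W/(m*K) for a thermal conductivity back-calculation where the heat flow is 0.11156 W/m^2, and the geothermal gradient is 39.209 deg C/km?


k = q / (grad / 1000)
k = 0.11156 / (39.209 / 1000)
k = 2.8453 W/(m*K)


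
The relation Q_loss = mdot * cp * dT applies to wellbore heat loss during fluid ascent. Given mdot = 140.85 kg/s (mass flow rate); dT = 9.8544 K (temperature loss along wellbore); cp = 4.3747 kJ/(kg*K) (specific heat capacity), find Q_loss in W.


Q_loss = mdot * cp * dT
Q_loss = 140.85 * 4.3747 * 9.8544
Q_loss = 6072.050 kW
Convert: 6072.050 kW * 1000.0 = 6.0720e+06 W
Q_loss = 6.0720e+06 W


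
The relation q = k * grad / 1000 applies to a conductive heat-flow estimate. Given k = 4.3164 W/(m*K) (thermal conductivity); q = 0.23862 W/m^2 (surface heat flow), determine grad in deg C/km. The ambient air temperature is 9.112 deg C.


grad = q * 1000 / k
grad = 0.23862 * 1000 / 4.3164
grad = 55.282 deg C/km


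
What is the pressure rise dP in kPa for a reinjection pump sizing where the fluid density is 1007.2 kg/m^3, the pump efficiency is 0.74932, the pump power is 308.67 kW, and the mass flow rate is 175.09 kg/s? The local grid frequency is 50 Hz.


dP = P_pump * rho * eta / mdot
dP = 308.67 * 1007.2 * 0.74932 / 175.09
dP = 1330.5 kPa


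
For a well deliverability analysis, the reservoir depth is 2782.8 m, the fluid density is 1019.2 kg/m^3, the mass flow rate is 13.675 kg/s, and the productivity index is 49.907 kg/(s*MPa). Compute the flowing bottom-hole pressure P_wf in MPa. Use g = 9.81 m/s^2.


Step 1: P_i = rho*g*h/1e6 = 1019.2*9.81*2782.8/1e6 = 27.82341 MPa
Step 2: P_wf = P_i - mdot/PI = 27.82341 - 13.675/49.907 = 27.549 MPa
P_wf = 27.549 MPa


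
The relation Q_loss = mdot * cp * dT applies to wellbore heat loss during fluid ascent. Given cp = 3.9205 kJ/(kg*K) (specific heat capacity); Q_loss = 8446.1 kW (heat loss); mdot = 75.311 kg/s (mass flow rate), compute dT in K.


dT = Q_loss / (mdot * cp)
dT = 8446.1 / (75.311 * 3.9205)
dT = 28.606 K


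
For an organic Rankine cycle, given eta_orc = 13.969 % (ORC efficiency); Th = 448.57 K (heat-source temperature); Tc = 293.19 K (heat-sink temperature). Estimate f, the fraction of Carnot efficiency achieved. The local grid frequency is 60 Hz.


f = (eta_orc/100) / (1 - Tc/Th)
f = (13.969/100) / (1 - 293.19/448.57)
f = 0.40327


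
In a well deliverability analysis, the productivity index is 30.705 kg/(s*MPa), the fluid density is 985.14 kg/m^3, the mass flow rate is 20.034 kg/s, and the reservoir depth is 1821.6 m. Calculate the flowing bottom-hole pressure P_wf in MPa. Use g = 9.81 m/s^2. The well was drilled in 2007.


Step 1: P_i = rho*g*h/1e6 = 985.14*9.81*1821.6/1e6 = 17.60435 MPa
Step 2: P_wf = P_i - mdot/PI = 17.60435 - 20.034/30.705 = 16.952 MPa
P_wf = 16.952 MPa


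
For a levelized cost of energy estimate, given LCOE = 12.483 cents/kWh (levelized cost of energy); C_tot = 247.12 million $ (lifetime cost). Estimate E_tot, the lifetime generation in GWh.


E_tot = C_tot / LCOE * 100
E_tot = 247.12 / 12.483 * 100
E_tot = 1979.7 GWh


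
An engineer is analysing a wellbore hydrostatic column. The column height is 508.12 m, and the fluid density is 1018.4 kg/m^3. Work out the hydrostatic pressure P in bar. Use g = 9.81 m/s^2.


P = rho * g * h / 1e6
P = 1018.4 * 9.81 * 508.12 / 1e6
P = 5.076375 MPa
Convert: 5.076375 MPa * 10.0 = 50.764 bar
P = 50.764 bar


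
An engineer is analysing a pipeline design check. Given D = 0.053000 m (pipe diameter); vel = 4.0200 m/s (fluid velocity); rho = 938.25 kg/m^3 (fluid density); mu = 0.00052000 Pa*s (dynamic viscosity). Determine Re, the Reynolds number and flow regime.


Step 1: Re = rho*vel*D/mu = 938.25*4.02*0.053/0.00052 = 3.8443e+05
Step 2: Re = 3.8443e+05 > 4000, so flow is turbulent.
Re = 3.8443e+05 (turbulent)


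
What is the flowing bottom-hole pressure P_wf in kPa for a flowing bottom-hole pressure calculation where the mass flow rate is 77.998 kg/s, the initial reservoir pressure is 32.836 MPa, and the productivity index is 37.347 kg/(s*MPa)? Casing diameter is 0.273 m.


P_wf = P_i - mdot / PI
P_wf = 32.836 - 77.998 / 37.347
P_wf = 30.74753 MPa
Convert: 30.74753 MPa * 1000.0 = 30748 kPa
P_wf = 30748 kPa


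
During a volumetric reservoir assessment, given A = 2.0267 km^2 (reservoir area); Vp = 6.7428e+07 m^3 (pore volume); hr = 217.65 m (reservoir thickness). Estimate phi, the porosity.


phi = Vp / (A * 1e6 * hr)
phi = 6.7428e+07 / (2.0267 * 1e6 * 217.65)
phi = 0.15286


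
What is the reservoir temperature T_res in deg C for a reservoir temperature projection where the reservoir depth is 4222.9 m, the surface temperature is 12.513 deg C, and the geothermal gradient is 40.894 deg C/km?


T_res = T_surf + grad * d / 1000
T_res = 12.513 + 40.894 * 4222.9 / 1000
T_res = 185.20 deg C


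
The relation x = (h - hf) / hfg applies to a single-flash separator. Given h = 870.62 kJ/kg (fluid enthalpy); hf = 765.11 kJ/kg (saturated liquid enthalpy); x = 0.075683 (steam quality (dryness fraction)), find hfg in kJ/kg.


hfg = (h - hf) / x
hfg = (870.62 - 765.11) / 0.075683
hfg = 1394.1 kJ/kg


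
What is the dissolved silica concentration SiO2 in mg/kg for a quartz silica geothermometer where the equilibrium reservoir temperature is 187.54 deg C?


SiO2 = 10^(5.19 - 1309/(T_eq + 273.15))
SiO2 = 10^(5.19 - 1309/(187.54 + 273.15))
SiO2 = 223.16 mg/kg


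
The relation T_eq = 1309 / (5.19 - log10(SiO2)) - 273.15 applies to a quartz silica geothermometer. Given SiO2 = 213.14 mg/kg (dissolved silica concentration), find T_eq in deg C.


T_eq = 1309 / (5.19 - log10(SiO2)) - 273.15
T_eq = 1309 / (5.19 - log10(213.14)) - 273.15
T_eq = 184.33 deg C


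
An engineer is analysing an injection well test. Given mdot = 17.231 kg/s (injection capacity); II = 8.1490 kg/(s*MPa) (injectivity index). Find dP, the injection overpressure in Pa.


dP = mdot * 1000 / II
dP = 17.231 * 1000 / 8.1490
dP = 2114.493 kPa
Convert: 2114.493 kPa * 1000.0 = 2.1145e+06 Pa
dP = 2.1145e+06 Pa


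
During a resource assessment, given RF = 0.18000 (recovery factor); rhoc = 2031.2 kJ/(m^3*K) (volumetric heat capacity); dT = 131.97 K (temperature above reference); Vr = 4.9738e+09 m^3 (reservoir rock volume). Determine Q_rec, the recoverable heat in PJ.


Step 1: Q_s = Vr*rhoc*dT/1e12 = 4.9738e+09*2031.2*131.97/1e12 = 1333.264 PJ
Step 2: Q_rec = Q_s * RF = 1333.264 * 0.18 = 239.99 PJ
Q_rec = 239.99 PJ


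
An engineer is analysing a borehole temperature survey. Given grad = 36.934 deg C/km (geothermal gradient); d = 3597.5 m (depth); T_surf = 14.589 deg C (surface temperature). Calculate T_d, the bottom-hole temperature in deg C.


T_d = T_surf + grad * d / 1000
T_d = 14.589 + 36.934 * 3597.5 / 1000
T_d = 147.46 deg C


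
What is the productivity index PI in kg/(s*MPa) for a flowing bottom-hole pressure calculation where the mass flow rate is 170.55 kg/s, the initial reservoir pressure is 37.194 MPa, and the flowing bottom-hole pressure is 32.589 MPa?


PI = mdot / (P_i - P_wf)
PI = 170.55 / (37.194 - 32.589)
PI = 37.036 kg/(s*MPa)
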